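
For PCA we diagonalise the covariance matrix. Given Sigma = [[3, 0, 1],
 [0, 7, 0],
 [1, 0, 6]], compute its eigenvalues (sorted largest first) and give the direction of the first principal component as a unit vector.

Step 1 — characteristic polynomial p(λ) = det(λI - Sigma) = λ³ - tr·λ² + c_1·λ - det, where tr = trace, c_1 = sum of the principal 2×2 minors, det = det(Sigma):
  tr = 3 + 7 + 6 = 16,
  c_1 = (3·7 - (0)²) + (3·6 - (1)²) + (7·6 - (0)²) = 21 + 17 + 42 = 80,
  det = 3·(7·6 - (0)²) - (0)·((0)·6 - (0)·(1)) + (1)·((0)·(0) - 7·(1)) = 3·(42) - (0)·(0) + (1)·(-7) = 119.
  So p(λ) = λ³ - 16λ² + 80λ - 119.
Step 2 — look for an integer root (rational root theorem: any rational root is an integer divisor of 119). Testing λ = 7:
  p(7) = 343 - 784 + 560 - 119 = 0  ✓
  Dividing out (λ - 7): p(λ) = (λ - 7)(λ² - 9λ + 17).
Step 3 — remaining eigenvalues from the quadratic λ² - 9λ + 17 = 0:
  Δ = 9² - 4·17 = 81 - 68 = 13,  λ = (9 ± √13)/2 = (9 ± 3.6056)/2 ≈ 6.3028 or 2.6972.
  Sorted: λ_1 = 7,  λ_2 = 6.3028,  λ_3 = 2.6972  (check: sum = 16 = tr ✓).

Step 4 — unit eigenvector for λ_1 = 7: v spans the null space of (Sigma - λ_1 I), whose rows are
  r_1 = (-4, 0, 1),  r_2 = (0, 0, 0),  r_3 = (1, 0, -1).
  v is orthogonal to every row, so take v ∝ r_1 × r_3 = ((0)·(-1) - (1)·(0), (1)·(1) - (-4)·(-1), (-4)·(0) - (0)·(1)) = (0, -3, 0).
  Rescale (divide by 3; multiply by -1 so the first nonzero entry is positive): u = (0, 1, 0).
  ||u|| = √((0)² + (1)² + (0)²) = √(1) = 1,  v_1 = u/||u|| ≈ (0, 1, 0) (||v_1|| = 1).

λ_1 = 7,  λ_2 = 6.3028,  λ_3 = 2.6972;  v_1 ≈ (0, 1, 0)


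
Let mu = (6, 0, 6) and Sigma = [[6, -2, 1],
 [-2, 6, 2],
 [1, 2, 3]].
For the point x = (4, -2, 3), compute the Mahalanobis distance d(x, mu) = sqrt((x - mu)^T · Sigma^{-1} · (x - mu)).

Step 1 — centre the observation: (x - mu) = (-2, -2, -3).

Step 2 — invert Sigma (cofactor / det for 3×3, or solve directly):
  Sigma^{-1} = [[0.2414, 0.1379, -0.1724],
 [0.1379, 0.2931, -0.2414],
 [-0.1724, -0.2414, 0.5517]].

Step 3 — form the quadratic (x - mu)^T · Sigma^{-1} · (x - mu):
  Sigma^{-1} · (x - mu) = (-0.2414, -0.1379, -0.8276).
  (x - mu)^T · [Sigma^{-1} · (x - mu)] = (-2)·(-0.2414) + (-2)·(-0.1379) + (-3)·(-0.8276) = 3.2414.

Step 4 — take square root: d = √(3.2414) ≈ 1.8004.

d(x, mu) = √(3.2414) ≈ 1.8004


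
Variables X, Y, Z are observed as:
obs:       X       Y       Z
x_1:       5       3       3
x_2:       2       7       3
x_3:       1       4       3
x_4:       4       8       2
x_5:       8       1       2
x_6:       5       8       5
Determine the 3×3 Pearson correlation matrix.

Step 1 — column means:
  mean(X) = (5 + 2 + 1 + 4 + 8 + 5) / 6 = 25/6 = 4.1667
  mean(Y) = (3 + 7 + 4 + 8 + 1 + 8) / 6 = 31/6 = 5.1667
  mean(Z) = (3 + 3 + 3 + 2 + 2 + 5) / 6 = 18/6 = 3

Step 2 — sample variances and covariances s[i,j] = (1/(n-1)) · Σ_k (x_{k,i} - mean_i) · (x_{k,j} - mean_j), with n-1 = 5:
  s[X,X] = ((0.8333)·(0.8333) + (-2.1667)·(-2.1667) + (-3.1667)·(-3.1667) + (-0.1667)·(-0.1667) + (3.8333)·(3.8333) + (0.8333)·(0.8333)) / 5 = 30.8333/5 = 6.1667
  s[X,Y] = ((0.8333)·(-2.1667) + (-2.1667)·(1.8333) + (-3.1667)·(-1.1667) + (-0.1667)·(2.8333) + (3.8333)·(-4.1667) + (0.8333)·(2.8333)) / 5 = -16.1667/5 = -3.2333
  s[X,Z] = ((0.8333)·(0) + (-2.1667)·(0) + (-3.1667)·(0) + (-0.1667)·(-1) + (3.8333)·(-1) + (0.8333)·(2)) / 5 = -2/5 = -0.4
  s[Y,Y] = ((-2.1667)·(-2.1667) + (1.8333)·(1.8333) + (-1.1667)·(-1.1667) + (2.8333)·(2.8333) + (-4.1667)·(-4.1667) + (2.8333)·(2.8333)) / 5 = 42.8333/5 = 8.5667
  s[Y,Z] = ((-2.1667)·(0) + (1.8333)·(0) + (-1.1667)·(0) + (2.8333)·(-1) + (-4.1667)·(-1) + (2.8333)·(2)) / 5 = 7/5 = 1.4
  s[Z,Z] = ((0)·(0) + (0)·(0) + (0)·(0) + (-1)·(-1) + (-1)·(-1) + (2)·(2)) / 5 = 6/5 = 1.2
  Sample standard deviations s_i = √(s[i,i]):
  s(X) = √(6.1667) = 2.4833
  s(Y) = √(8.5667) = 2.9269
  s(Z) = √(1.2) = 1.0954

Step 3 — r_{ij} = s_{ij} / (s_i · s_j):
  r[X,X] = 1 (diagonal).
  r[X,Y] = -3.2333 / (2.4833 · 2.9269) = -3.2333 / 7.2683 = -0.4449
  r[X,Z] = -0.4 / (2.4833 · 1.0954) = -0.4 / 2.7203 = -0.147
  r[Y,Y] = 1 (diagonal).
  r[Y,Z] = 1.4 / (2.9269 · 1.0954) = 1.4 / 3.2062 = 0.4366
  r[Z,Z] = 1 (diagonal).

R is symmetric with unit diagonal. Assembling:

R = [[1, -0.4449, -0.147],
 [-0.4449, 1, 0.4366],
 [-0.147, 0.4366, 1]]


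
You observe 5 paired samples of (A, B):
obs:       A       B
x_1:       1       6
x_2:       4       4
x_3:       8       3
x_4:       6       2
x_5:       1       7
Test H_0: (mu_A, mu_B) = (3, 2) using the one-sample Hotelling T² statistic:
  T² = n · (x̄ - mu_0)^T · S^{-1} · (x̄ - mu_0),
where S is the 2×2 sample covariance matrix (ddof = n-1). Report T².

Step 1 — sample mean vector:
  mean(A) = (1 + 4 + 8 + 6 + 1) / 5 = 20/5 = 4
  mean(B) = (6 + 4 + 3 + 2 + 7) / 5 = 22/5 = 4.4
  x̄ = (4, 4.4),  deviation x̄ - mu_0 = (4, 4.4) - (3, 2) = (1, 2.4).

Step 2 — sample covariance matrix, S[i,j] = (1/(n-1)) · Σ_k (x_{k,i} - mean_i) · (x_{k,j} - mean_j), divisor n-1 = 4:
  S[A,A] = ((-3)·(-3) + (0)·(0) + (4)·(4) + (2)·(2) + (-3)·(-3)) / 4 = 38/4 = 9.5
  S[A,B] = ((-3)·(1.6) + (0)·(-0.4) + (4)·(-1.4) + (2)·(-2.4) + (-3)·(2.6)) / 4 = -23/4 = -5.75
  S[B,B] = ((1.6)·(1.6) + (-0.4)·(-0.4) + (-1.4)·(-1.4) + (-2.4)·(-2.4) + (2.6)·(2.6)) / 4 = 17.2/4 = 4.3
  S = [[9.5, -5.75],
 [-5.75, 4.3]].

Step 3 — invert S. det(S) = 9.5·4.3 - (-5.75)² = 7.7875.
  S^{-1} = (1/det) · [[d, -b], [-b, a]] = [[0.5522, 0.7384],
 [0.7384, 1.2199]].

Step 4 — quadratic form (x̄ - mu_0)^T · S^{-1} · (x̄ - mu_0):
  S^{-1} · (x̄ - mu_0) = (2.3242, 3.6661),
  (x̄ - mu_0)^T · [...] = (1)·(2.3242) + (2.4)·(3.6661) = 11.123.

Step 5 — scale by n: T² = 5 · 11.123 = 55.6148.

T² ≈ 55.6148


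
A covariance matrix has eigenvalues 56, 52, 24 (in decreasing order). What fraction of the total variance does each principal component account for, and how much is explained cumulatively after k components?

Step 1 — total variance = trace(Sigma) = Σ λ_i = 56 + 52 + 24 = 132.

Step 2 — fraction explained by component i = λ_i / Σ λ:
  PC1: 56/132 = 0.4242
  PC2: 52/132 = 0.3939
  PC3: 24/132 = 0.1818

Step 3 — cumulative fraction after k components = (λ_1 + ... + λ_k) / Σ λ:
  k = 1: 56/132 = 0.4242
  k = 2: (56 + 52)/132 = 108/132 = 0.8182
  k = 3: (56 + 52 + 24)/132 = 132/132 = 1

Summary (fraction, with percent):

explained: PC1 0.4242 (42.42%), PC2 0.3939 (39.39%), PC3 0.1818 (18.18%);  cumulative: 0.4242, 0.8182, 1


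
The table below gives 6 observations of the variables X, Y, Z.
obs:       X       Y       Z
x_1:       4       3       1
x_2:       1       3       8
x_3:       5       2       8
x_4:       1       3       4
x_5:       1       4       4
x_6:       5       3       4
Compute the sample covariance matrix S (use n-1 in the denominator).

Step 1 — column means:
  mean(X) = (4 + 1 + 5 + 1 + 1 + 5) / 6 = 17/6 = 2.8333
  mean(Y) = (3 + 3 + 2 + 3 + 4 + 3) / 6 = 18/6 = 3
  mean(Z) = (1 + 8 + 8 + 4 + 4 + 4) / 6 = 29/6 = 4.8333

Step 2 — sample covariance S[i,j] = (1/(n-1)) · Σ_k (x_{k,i} - mean_i) · (x_{k,j} - mean_j), with n-1 = 5.
  S[X,X] = ((1.1667)·(1.1667) + (-1.8333)·(-1.8333) + (2.1667)·(2.1667) + (-1.8333)·(-1.8333) + (-1.8333)·(-1.8333) + (2.1667)·(2.1667)) / 5 = 20.8333/5 = 4.1667
  S[X,Y] = ((1.1667)·(0) + (-1.8333)·(0) + (2.1667)·(-1) + (-1.8333)·(0) + (-1.8333)·(1) + (2.1667)·(0)) / 5 = -4/5 = -0.8
  S[X,Z] = ((1.1667)·(-3.8333) + (-1.8333)·(3.1667) + (2.1667)·(3.1667) + (-1.8333)·(-0.8333) + (-1.8333)·(-0.8333) + (2.1667)·(-0.8333)) / 5 = -2.1667/5 = -0.4333
  S[Y,Y] = ((0)·(0) + (0)·(0) + (-1)·(-1) + (0)·(0) + (1)·(1) + (0)·(0)) / 5 = 2/5 = 0.4
  S[Y,Z] = ((0)·(-3.8333) + (0)·(3.1667) + (-1)·(3.1667) + (0)·(-0.8333) + (1)·(-0.8333) + (0)·(-0.8333)) / 5 = -4/5 = -0.8
  S[Z,Z] = ((-3.8333)·(-3.8333) + (3.1667)·(3.1667) + (3.1667)·(3.1667) + (-0.8333)·(-0.8333) + (-0.8333)·(-0.8333) + (-0.8333)·(-0.8333)) / 5 = 36.8333/5 = 7.3667

S is symmetric (S[j,i] = S[i,j]). Assembling:

S = [[4.1667, -0.8, -0.4333],
 [-0.8, 0.4, -0.8],
 [-0.4333, -0.8, 7.3667]]


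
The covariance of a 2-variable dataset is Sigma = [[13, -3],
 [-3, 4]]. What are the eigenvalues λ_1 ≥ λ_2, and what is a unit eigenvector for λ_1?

Step 1 — characteristic polynomial of 2×2 Sigma:
  det(Sigma - λI) = λ² - trace · λ + det = 0.
  trace = 13 + 4 = 17, det = 13·4 - (-3)² = 43.
Step 2 — discriminant:
  Δ = trace² - 4·det = 289 - 172 = 117.
Step 3 — eigenvalues:
  λ = (trace ± √Δ)/2 = (17 ± 10.8167)/2,
  λ_1 = 13.9083,  λ_2 = 3.0917.

Step 4 — unit eigenvector for λ_1: solve (Sigma - λ_1 I)v = 0. First row:
  (13 - 13.9083)·v_x + (-3)·v_y = 0, i.e. (-0.9083)·v_x + (-3)·v_y = 0,
  so v ∝ (b, λ_1 - a) = (-3, 0.9083); multiply by -1 so the first entry is positive: u = (3, -0.9083).
  ||u|| = √((3)² + (-0.9083)²) = √(9.8251) ≈ 3.1345,
  v_1 = u/||u|| ≈ (0.9571, -0.2898) (||v_1|| = 1).

λ_1 = 13.9083,  λ_2 = 3.0917;  v_1 ≈ (0.9571, -0.2898)


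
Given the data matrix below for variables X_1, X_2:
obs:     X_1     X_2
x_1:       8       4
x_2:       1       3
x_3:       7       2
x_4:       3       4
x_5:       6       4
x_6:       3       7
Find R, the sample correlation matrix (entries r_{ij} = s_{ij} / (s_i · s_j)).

Step 1 — column means:
  mean(X_1) = (8 + 1 + 7 + 3 + 6 + 3) / 6 = 28/6 = 4.6667
  mean(X_2) = (4 + 3 + 2 + 4 + 4 + 7) / 6 = 24/6 = 4

Step 2 — sample variances and covariances s[i,j] = (1/(n-1)) · Σ_k (x_{k,i} - mean_i) · (x_{k,j} - mean_j), with n-1 = 5:
  s[X_1,X_1] = ((3.3333)·(3.3333) + (-3.6667)·(-3.6667) + (2.3333)·(2.3333) + (-1.6667)·(-1.6667) + (1.3333)·(1.3333) + (-1.6667)·(-1.6667)) / 5 = 37.3333/5 = 7.4667
  s[X_1,X_2] = ((3.3333)·(0) + (-3.6667)·(-1) + (2.3333)·(-2) + (-1.6667)·(0) + (1.3333)·(0) + (-1.6667)·(3)) / 5 = -6/5 = -1.2
  s[X_2,X_2] = ((0)·(0) + (-1)·(-1) + (-2)·(-2) + (0)·(0) + (0)·(0) + (3)·(3)) / 5 = 14/5 = 2.8
  Sample standard deviations s_i = √(s[i,i]):
  s(X_1) = √(7.4667) = 2.7325
  s(X_2) = √(2.8) = 1.6733

Step 3 — r_{ij} = s_{ij} / (s_i · s_j):
  r[X_1,X_1] = 1 (diagonal).
  r[X_1,X_2] = -1.2 / (2.7325 · 1.6733) = -1.2 / 4.5724 = -0.2624
  r[X_2,X_2] = 1 (diagonal).

R is symmetric with unit diagonal. Assembling:

R = [[1, -0.2624],
 [-0.2624, 1]]


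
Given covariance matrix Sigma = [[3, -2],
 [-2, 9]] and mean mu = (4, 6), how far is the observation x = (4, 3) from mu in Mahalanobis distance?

Step 1 — centre the observation: (x - mu) = (0, -3).

Step 2 — invert Sigma. det(Sigma) = 3·9 - (-2)² = 23.
  Sigma^{-1} = (1/det) · [[d, -b], [-b, a]] = [[0.3913, 0.087],
 [0.087, 0.1304]].

Step 3 — form the quadratic (x - mu)^T · Sigma^{-1} · (x - mu):
  Sigma^{-1} · (x - mu) = (-0.2609, -0.3913).
  (x - mu)^T · [Sigma^{-1} · (x - mu)] = (0)·(-0.2609) + (-3)·(-0.3913) = 1.1739.

Step 4 — take square root: d = √(1.1739) ≈ 1.0835.

d(x, mu) = √(1.1739) ≈ 1.0835


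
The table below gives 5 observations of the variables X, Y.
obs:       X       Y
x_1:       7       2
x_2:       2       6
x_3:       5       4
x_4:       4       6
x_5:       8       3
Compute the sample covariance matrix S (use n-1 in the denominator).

Step 1 — column means:
  mean(X) = (7 + 2 + 5 + 4 + 8) / 5 = 26/5 = 5.2
  mean(Y) = (2 + 6 + 4 + 6 + 3) / 5 = 21/5 = 4.2

Step 2 — sample covariance S[i,j] = (1/(n-1)) · Σ_k (x_{k,i} - mean_i) · (x_{k,j} - mean_j), with n-1 = 4.
  S[X,X] = ((1.8)·(1.8) + (-3.2)·(-3.2) + (-0.2)·(-0.2) + (-1.2)·(-1.2) + (2.8)·(2.8)) / 4 = 22.8/4 = 5.7
  S[X,Y] = ((1.8)·(-2.2) + (-3.2)·(1.8) + (-0.2)·(-0.2) + (-1.2)·(1.8) + (2.8)·(-1.2)) / 4 = -15.2/4 = -3.8
  S[Y,Y] = ((-2.2)·(-2.2) + (1.8)·(1.8) + (-0.2)·(-0.2) + (1.8)·(1.8) + (-1.2)·(-1.2)) / 4 = 12.8/4 = 3.2

S is symmetric (S[j,i] = S[i,j]). Assembling:

S = [[5.7, -3.8],
 [-3.8, 3.2]]


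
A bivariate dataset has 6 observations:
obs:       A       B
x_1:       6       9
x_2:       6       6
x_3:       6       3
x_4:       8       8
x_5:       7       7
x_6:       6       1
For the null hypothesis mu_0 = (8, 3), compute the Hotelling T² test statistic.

Step 1 — sample mean vector:
  mean(A) = (6 + 6 + 6 + 8 + 7 + 6) / 6 = 39/6 = 6.5
  mean(B) = (9 + 6 + 3 + 8 + 7 + 1) / 6 = 34/6 = 5.6667
  x̄ = (6.5, 5.6667),  deviation x̄ - mu_0 = (6.5, 5.6667) - (8, 3) = (-1.5, 2.6667).

Step 2 — sample covariance matrix, S[i,j] = (1/(n-1)) · Σ_k (x_{k,i} - mean_i) · (x_{k,j} - mean_j), divisor n-1 = 5:
  S[A,A] = ((-0.5)·(-0.5) + (-0.5)·(-0.5) + (-0.5)·(-0.5) + (1.5)·(1.5) + (0.5)·(0.5) + (-0.5)·(-0.5)) / 5 = 3.5/5 = 0.7
  S[A,B] = ((-0.5)·(3.3333) + (-0.5)·(0.3333) + (-0.5)·(-2.6667) + (1.5)·(2.3333) + (0.5)·(1.3333) + (-0.5)·(-4.6667)) / 5 = 6/5 = 1.2
  S[B,B] = ((3.3333)·(3.3333) + (0.3333)·(0.3333) + (-2.6667)·(-2.6667) + (2.3333)·(2.3333) + (1.3333)·(1.3333) + (-4.6667)·(-4.6667)) / 5 = 47.3333/5 = 9.4667
  S = [[0.7, 1.2],
 [1.2, 9.4667]].

Step 3 — invert S. det(S) = 0.7·9.4667 - (1.2)² = 5.1867.
  S^{-1} = (1/det) · [[d, -b], [-b, a]] = [[1.8252, -0.2314],
 [-0.2314, 0.135]].

Step 4 — quadratic form (x̄ - mu_0)^T · S^{-1} · (x̄ - mu_0):
  S^{-1} · (x̄ - mu_0) = (-3.3548, 0.7069),
  (x̄ - mu_0)^T · [...] = (-1.5)·(-3.3548) + (2.6667)·(0.7069) = 6.9173.

Step 5 — scale by n: T² = 6 · 6.9173 = 41.5039.

T² ≈ 41.5039


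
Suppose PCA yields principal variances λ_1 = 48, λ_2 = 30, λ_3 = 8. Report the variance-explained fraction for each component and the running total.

Step 1 — total variance = trace(Sigma) = Σ λ_i = 48 + 30 + 8 = 86.

Step 2 — fraction explained by component i = λ_i / Σ λ:
  PC1: 48/86 = 0.5581
  PC2: 30/86 = 0.3488
  PC3: 8/86 = 0.093

Step 3 — cumulative fraction after k components = (λ_1 + ... + λ_k) / Σ λ:
  k = 1: 48/86 = 0.5581
  k = 2: (48 + 30)/86 = 78/86 = 0.907
  k = 3: (48 + 30 + 8)/86 = 86/86 = 1

Summary (fraction, with percent):

explained: PC1 0.5581 (55.81%), PC2 0.3488 (34.88%), PC3 0.093 (9.3%);  cumulative: 0.5581, 0.907, 1


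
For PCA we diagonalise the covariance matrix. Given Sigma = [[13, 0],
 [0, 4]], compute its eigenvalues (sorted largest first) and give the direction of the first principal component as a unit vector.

Step 1 — characteristic polynomial of 2×2 Sigma:
  det(Sigma - λI) = λ² - trace · λ + det = 0.
  trace = 13 + 4 = 17, det = 13·4 - (0)² = 52.
Step 2 — discriminant:
  Δ = trace² - 4·det = 289 - 208 = 81.
Step 3 — eigenvalues:
  λ = (trace ± √Δ)/2 = (17 ± 9)/2,
  λ_1 = 13,  λ_2 = 4.

Step 4 — unit eigenvector for λ_1: Sigma is diagonal, so its eigenvectors are the coordinate axes. λ_1 = 13 is the diagonal entry on the first coordinate axis, hence
  v_1 = (1, 0) (||v_1|| = 1).

λ_1 = 13,  λ_2 = 4;  v_1 ≈ (1, 0)


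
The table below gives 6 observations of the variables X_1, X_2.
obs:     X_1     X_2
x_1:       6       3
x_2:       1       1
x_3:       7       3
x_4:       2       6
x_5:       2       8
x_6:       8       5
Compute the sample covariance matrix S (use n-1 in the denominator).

Step 1 — column means:
  mean(X_1) = (6 + 1 + 7 + 2 + 2 + 8) / 6 = 26/6 = 4.3333
  mean(X_2) = (3 + 1 + 3 + 6 + 8 + 5) / 6 = 26/6 = 4.3333

Step 2 — sample covariance S[i,j] = (1/(n-1)) · Σ_k (x_{k,i} - mean_i) · (x_{k,j} - mean_j), with n-1 = 5.
  S[X_1,X_1] = ((1.6667)·(1.6667) + (-3.3333)·(-3.3333) + (2.6667)·(2.6667) + (-2.3333)·(-2.3333) + (-2.3333)·(-2.3333) + (3.6667)·(3.6667)) / 5 = 45.3333/5 = 9.0667
  S[X_1,X_2] = ((1.6667)·(-1.3333) + (-3.3333)·(-3.3333) + (2.6667)·(-1.3333) + (-2.3333)·(1.6667) + (-2.3333)·(3.6667) + (3.6667)·(0.6667)) / 5 = -4.6667/5 = -0.9333
  S[X_2,X_2] = ((-1.3333)·(-1.3333) + (-3.3333)·(-3.3333) + (-1.3333)·(-1.3333) + (1.6667)·(1.6667) + (3.6667)·(3.6667) + (0.6667)·(0.6667)) / 5 = 31.3333/5 = 6.2667

S is symmetric (S[j,i] = S[i,j]). Assembling:

S = [[9.0667, -0.9333],
 [-0.9333, 6.2667]]


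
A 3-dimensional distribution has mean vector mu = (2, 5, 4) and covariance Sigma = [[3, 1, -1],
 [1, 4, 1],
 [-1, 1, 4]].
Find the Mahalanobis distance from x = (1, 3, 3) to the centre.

Step 1 — centre the observation: (x - mu) = (-1, -2, -1).

Step 2 — invert Sigma (cofactor / det for 3×3, or solve directly):
  Sigma^{-1} = [[0.4286, -0.1429, 0.1429],
 [-0.1429, 0.3143, -0.1143],
 [0.1429, -0.1143, 0.3143]].

Step 3 — form the quadratic (x - mu)^T · Sigma^{-1} · (x - mu):
  Sigma^{-1} · (x - mu) = (-0.2857, -0.3714, -0.2286).
  (x - mu)^T · [Sigma^{-1} · (x - mu)] = (-1)·(-0.2857) + (-2)·(-0.3714) + (-1)·(-0.2286) = 1.2571.

Step 4 — take square root: d = √(1.2571) ≈ 1.1212.

d(x, mu) = √(1.2571) ≈ 1.1212


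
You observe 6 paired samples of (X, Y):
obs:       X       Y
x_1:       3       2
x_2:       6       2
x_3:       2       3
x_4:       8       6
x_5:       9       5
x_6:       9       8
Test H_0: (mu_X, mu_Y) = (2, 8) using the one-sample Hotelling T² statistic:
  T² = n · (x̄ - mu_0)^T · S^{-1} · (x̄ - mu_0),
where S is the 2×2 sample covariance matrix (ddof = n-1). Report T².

Step 1 — sample mean vector:
  mean(X) = (3 + 6 + 2 + 8 + 9 + 9) / 6 = 37/6 = 6.1667
  mean(Y) = (2 + 2 + 3 + 6 + 5 + 8) / 6 = 26/6 = 4.3333
  x̄ = (6.1667, 4.3333),  deviation x̄ - mu_0 = (6.1667, 4.3333) - (2, 8) = (4.1667, -3.6667).

Step 2 — sample covariance matrix, S[i,j] = (1/(n-1)) · Σ_k (x_{k,i} - mean_i) · (x_{k,j} - mean_j), divisor n-1 = 5:
  S[X,X] = ((-3.1667)·(-3.1667) + (-0.1667)·(-0.1667) + (-4.1667)·(-4.1667) + (1.8333)·(1.8333) + (2.8333)·(2.8333) + (2.8333)·(2.8333)) / 5 = 46.8333/5 = 9.3667
  S[X,Y] = ((-3.1667)·(-2.3333) + (-0.1667)·(-2.3333) + (-4.1667)·(-1.3333) + (1.8333)·(1.6667) + (2.8333)·(0.6667) + (2.8333)·(3.6667)) / 5 = 28.6667/5 = 5.7333
  S[Y,Y] = ((-2.3333)·(-2.3333) + (-2.3333)·(-2.3333) + (-1.3333)·(-1.3333) + (1.6667)·(1.6667) + (0.6667)·(0.6667) + (3.6667)·(3.6667)) / 5 = 29.3333/5 = 5.8667
  S = [[9.3667, 5.7333],
 [5.7333, 5.8667]].

Step 3 — invert S. det(S) = 9.3667·5.8667 - (5.7333)² = 22.08.
  S^{-1} = (1/det) · [[d, -b], [-b, a]] = [[0.2657, -0.2597],
 [-0.2597, 0.4242]].

Step 4 — quadratic form (x̄ - mu_0)^T · S^{-1} · (x̄ - mu_0):
  S^{-1} · (x̄ - mu_0) = (2.0592, -2.6374),
  (x̄ - mu_0)^T · [...] = (4.1667)·(2.0592) + (-3.6667)·(-2.6374) = 18.2503.

Step 5 — scale by n: T² = 6 · 18.2503 = 109.5018.

T² ≈ 109.5018


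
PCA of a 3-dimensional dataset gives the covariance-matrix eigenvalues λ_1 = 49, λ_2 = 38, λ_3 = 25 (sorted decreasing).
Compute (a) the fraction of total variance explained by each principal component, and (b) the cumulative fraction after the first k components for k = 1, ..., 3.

Step 1 — total variance = trace(Sigma) = Σ λ_i = 49 + 38 + 25 = 112.

Step 2 — fraction explained by component i = λ_i / Σ λ:
  PC1: 49/112 = 0.4375
  PC2: 38/112 = 0.3393
  PC3: 25/112 = 0.2232

Step 3 — cumulative fraction after k components = (λ_1 + ... + λ_k) / Σ λ:
  k = 1: 49/112 = 0.4375
  k = 2: (49 + 38)/112 = 87/112 = 0.7768
  k = 3: (49 + 38 + 25)/112 = 112/112 = 1

Summary (fraction, with percent):

explained: PC1 0.4375 (43.75%), PC2 0.3393 (33.93%), PC3 0.2232 (22.32%);  cumulative: 0.4375, 0.7768, 1


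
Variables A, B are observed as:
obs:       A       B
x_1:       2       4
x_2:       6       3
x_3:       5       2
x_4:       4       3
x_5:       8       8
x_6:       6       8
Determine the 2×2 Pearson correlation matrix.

Step 1 — column means:
  mean(A) = (2 + 6 + 5 + 4 + 8 + 6) / 6 = 31/6 = 5.1667
  mean(B) = (4 + 3 + 2 + 3 + 8 + 8) / 6 = 28/6 = 4.6667

Step 2 — sample variances and covariances s[i,j] = (1/(n-1)) · Σ_k (x_{k,i} - mean_i) · (x_{k,j} - mean_j), with n-1 = 5:
  s[A,A] = ((-3.1667)·(-3.1667) + (0.8333)·(0.8333) + (-0.1667)·(-0.1667) + (-1.1667)·(-1.1667) + (2.8333)·(2.8333) + (0.8333)·(0.8333)) / 5 = 20.8333/5 = 4.1667
  s[A,B] = ((-3.1667)·(-0.6667) + (0.8333)·(-1.6667) + (-0.1667)·(-2.6667) + (-1.1667)·(-1.6667) + (2.8333)·(3.3333) + (0.8333)·(3.3333)) / 5 = 15.3333/5 = 3.0667
  s[B,B] = ((-0.6667)·(-0.6667) + (-1.6667)·(-1.6667) + (-2.6667)·(-2.6667) + (-1.6667)·(-1.6667) + (3.3333)·(3.3333) + (3.3333)·(3.3333)) / 5 = 35.3333/5 = 7.0667
  Sample standard deviations s_i = √(s[i,i]):
  s(A) = √(4.1667) = 2.0412
  s(B) = √(7.0667) = 2.6583

Step 3 — r_{ij} = s_{ij} / (s_i · s_j):
  r[A,A] = 1 (diagonal).
  r[A,B] = 3.0667 / (2.0412 · 2.6583) = 3.0667 / 5.4263 = 0.5652
  r[B,B] = 1 (diagonal).

R is symmetric with unit diagonal. Assembling:

R = [[1, 0.5652],
 [0.5652, 1]]


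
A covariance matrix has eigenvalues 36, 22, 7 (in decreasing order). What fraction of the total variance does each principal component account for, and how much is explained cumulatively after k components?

Step 1 — total variance = trace(Sigma) = Σ λ_i = 36 + 22 + 7 = 65.

Step 2 — fraction explained by component i = λ_i / Σ λ:
  PC1: 36/65 = 0.5538
  PC2: 22/65 = 0.3385
  PC3: 7/65 = 0.1077

Step 3 — cumulative fraction after k components = (λ_1 + ... + λ_k) / Σ λ:
  k = 1: 36/65 = 0.5538
  k = 2: (36 + 22)/65 = 58/65 = 0.8923
  k = 3: (36 + 22 + 7)/65 = 65/65 = 1

Summary (fraction, with percent):

explained: PC1 0.5538 (55.38%), PC2 0.3385 (33.85%), PC3 0.1077 (10.77%);  cumulative: 0.5538, 0.8923, 1


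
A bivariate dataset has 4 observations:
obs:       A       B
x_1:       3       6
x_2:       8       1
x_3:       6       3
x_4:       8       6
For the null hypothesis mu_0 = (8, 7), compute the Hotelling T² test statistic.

Step 1 — sample mean vector:
  mean(A) = (3 + 8 + 6 + 8) / 4 = 25/4 = 6.25
  mean(B) = (6 + 1 + 3 + 6) / 4 = 16/4 = 4
  x̄ = (6.25, 4),  deviation x̄ - mu_0 = (6.25, 4) - (8, 7) = (-1.75, -3).

Step 2 — sample covariance matrix, S[i,j] = (1/(n-1)) · Σ_k (x_{k,i} - mean_i) · (x_{k,j} - mean_j), divisor n-1 = 3:
  S[A,A] = ((-3.25)·(-3.25) + (1.75)·(1.75) + (-0.25)·(-0.25) + (1.75)·(1.75)) / 3 = 16.75/3 = 5.5833
  S[A,B] = ((-3.25)·(2) + (1.75)·(-3) + (-0.25)·(-1) + (1.75)·(2)) / 3 = -8/3 = -2.6667
  S[B,B] = ((2)·(2) + (-3)·(-3) + (-1)·(-1) + (2)·(2)) / 3 = 18/3 = 6
  S = [[5.5833, -2.6667],
 [-2.6667, 6]].

Step 3 — invert S. det(S) = 5.5833·6 - (-2.6667)² = 26.3889.
  S^{-1} = (1/det) · [[d, -b], [-b, a]] = [[0.2274, 0.1011],
 [0.1011, 0.2116]].

Step 4 — quadratic form (x̄ - mu_0)^T · S^{-1} · (x̄ - mu_0):
  S^{-1} · (x̄ - mu_0) = (-0.7011, -0.8116),
  (x̄ - mu_0)^T · [...] = (-1.75)·(-0.7011) + (-3)·(-0.8116) = 3.6616.

Step 5 — scale by n: T² = 4 · 3.6616 = 14.6463.

T² ≈ 14.6463


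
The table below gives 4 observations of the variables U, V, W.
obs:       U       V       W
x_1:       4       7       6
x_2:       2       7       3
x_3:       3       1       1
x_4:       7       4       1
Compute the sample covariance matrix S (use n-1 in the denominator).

Step 1 — column means:
  mean(U) = (4 + 2 + 3 + 7) / 4 = 16/4 = 4
  mean(V) = (7 + 7 + 1 + 4) / 4 = 19/4 = 4.75
  mean(W) = (6 + 3 + 1 + 1) / 4 = 11/4 = 2.75

Step 2 — sample covariance S[i,j] = (1/(n-1)) · Σ_k (x_{k,i} - mean_i) · (x_{k,j} - mean_j), with n-1 = 3.
  S[U,U] = ((0)·(0) + (-2)·(-2) + (-1)·(-1) + (3)·(3)) / 3 = 14/3 = 4.6667
  S[U,V] = ((0)·(2.25) + (-2)·(2.25) + (-1)·(-3.75) + (3)·(-0.75)) / 3 = -3/3 = -1
  S[U,W] = ((0)·(3.25) + (-2)·(0.25) + (-1)·(-1.75) + (3)·(-1.75)) / 3 = -4/3 = -1.3333
  S[V,V] = ((2.25)·(2.25) + (2.25)·(2.25) + (-3.75)·(-3.75) + (-0.75)·(-0.75)) / 3 = 24.75/3 = 8.25
  S[V,W] = ((2.25)·(3.25) + (2.25)·(0.25) + (-3.75)·(-1.75) + (-0.75)·(-1.75)) / 3 = 15.75/3 = 5.25
  S[W,W] = ((3.25)·(3.25) + (0.25)·(0.25) + (-1.75)·(-1.75) + (-1.75)·(-1.75)) / 3 = 16.75/3 = 5.5833

S is symmetric (S[j,i] = S[i,j]). Assembling:

S = [[4.6667, -1, -1.3333],
 [-1, 8.25, 5.25],
 [-1.3333, 5.25, 5.5833]]


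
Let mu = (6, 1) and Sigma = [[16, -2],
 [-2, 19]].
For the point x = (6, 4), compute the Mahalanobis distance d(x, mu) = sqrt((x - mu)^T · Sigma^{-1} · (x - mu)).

Step 1 — centre the observation: (x - mu) = (0, 3).

Step 2 — invert Sigma. det(Sigma) = 16·19 - (-2)² = 300.
  Sigma^{-1} = (1/det) · [[d, -b], [-b, a]] = [[0.0633, 0.0067],
 [0.0067, 0.0533]].

Step 3 — form the quadratic (x - mu)^T · Sigma^{-1} · (x - mu):
  Sigma^{-1} · (x - mu) = (0.02, 0.16).
  (x - mu)^T · [Sigma^{-1} · (x - mu)] = (0)·(0.02) + (3)·(0.16) = 0.48.

Step 4 — take square root: d = √(0.48) ≈ 0.6928.

d(x, mu) = √(0.48) ≈ 0.6928


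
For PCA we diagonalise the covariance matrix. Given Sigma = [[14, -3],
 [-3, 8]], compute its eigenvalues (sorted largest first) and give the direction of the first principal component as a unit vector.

Step 1 — characteristic polynomial of 2×2 Sigma:
  det(Sigma - λI) = λ² - trace · λ + det = 0.
  trace = 14 + 8 = 22, det = 14·8 - (-3)² = 103.
Step 2 — discriminant:
  Δ = trace² - 4·det = 484 - 412 = 72.
Step 3 — eigenvalues:
  λ = (trace ± √Δ)/2 = (22 ± 8.4853)/2,
  λ_1 = 15.2426,  λ_2 = 6.7574.

Step 4 — unit eigenvector for λ_1: solve (Sigma - λ_1 I)v = 0. First row:
  (14 - 15.2426)·v_x + (-3)·v_y = 0, i.e. (-1.2426)·v_x + (-3)·v_y = 0,
  so v ∝ (b, λ_1 - a) = (-3, 1.2426); multiply by -1 so the first entry is positive: u = (3, -1.2426).
  ||u|| = √((3)² + (-1.2426)²) = √(10.5442) ≈ 3.2472,
  v_1 = u/||u|| ≈ (0.9239, -0.3827) (||v_1|| = 1).

λ_1 = 15.2426,  λ_2 = 6.7574;  v_1 ≈ (0.9239, -0.3827)


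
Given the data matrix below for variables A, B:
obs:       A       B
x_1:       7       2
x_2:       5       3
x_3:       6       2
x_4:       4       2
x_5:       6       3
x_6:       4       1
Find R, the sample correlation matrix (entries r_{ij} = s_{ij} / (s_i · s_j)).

Step 1 — column means:
  mean(A) = (7 + 5 + 6 + 4 + 6 + 4) / 6 = 32/6 = 5.3333
  mean(B) = (2 + 3 + 2 + 2 + 3 + 1) / 6 = 13/6 = 2.1667

Step 2 — sample variances and covariances s[i,j] = (1/(n-1)) · Σ_k (x_{k,i} - mean_i) · (x_{k,j} - mean_j), with n-1 = 5:
  s[A,A] = ((1.6667)·(1.6667) + (-0.3333)·(-0.3333) + (0.6667)·(0.6667) + (-1.3333)·(-1.3333) + (0.6667)·(0.6667) + (-1.3333)·(-1.3333)) / 5 = 7.3333/5 = 1.4667
  s[A,B] = ((1.6667)·(-0.1667) + (-0.3333)·(0.8333) + (0.6667)·(-0.1667) + (-1.3333)·(-0.1667) + (0.6667)·(0.8333) + (-1.3333)·(-1.1667)) / 5 = 1.6667/5 = 0.3333
  s[B,B] = ((-0.1667)·(-0.1667) + (0.8333)·(0.8333) + (-0.1667)·(-0.1667) + (-0.1667)·(-0.1667) + (0.8333)·(0.8333) + (-1.1667)·(-1.1667)) / 5 = 2.8333/5 = 0.5667
  Sample standard deviations s_i = √(s[i,i]):
  s(A) = √(1.4667) = 1.2111
  s(B) = √(0.5667) = 0.7528

Step 3 — r_{ij} = s_{ij} / (s_i · s_j):
  r[A,A] = 1 (diagonal).
  r[A,B] = 0.3333 / (1.2111 · 0.7528) = 0.3333 / 0.9117 = 0.3656
  r[B,B] = 1 (diagonal).

R is symmetric with unit diagonal. Assembling:

R = [[1, 0.3656],
 [0.3656, 1]]


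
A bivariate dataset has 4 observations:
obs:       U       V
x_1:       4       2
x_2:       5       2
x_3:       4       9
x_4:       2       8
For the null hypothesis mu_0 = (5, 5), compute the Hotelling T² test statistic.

Step 1 — sample mean vector:
  mean(U) = (4 + 5 + 4 + 2) / 4 = 15/4 = 3.75
  mean(V) = (2 + 2 + 9 + 8) / 4 = 21/4 = 5.25
  x̄ = (3.75, 5.25),  deviation x̄ - mu_0 = (3.75, 5.25) - (5, 5) = (-1.25, 0.25).

Step 2 — sample covariance matrix, S[i,j] = (1/(n-1)) · Σ_k (x_{k,i} - mean_i) · (x_{k,j} - mean_j), divisor n-1 = 3:
  S[U,U] = ((0.25)·(0.25) + (1.25)·(1.25) + (0.25)·(0.25) + (-1.75)·(-1.75)) / 3 = 4.75/3 = 1.5833
  S[U,V] = ((0.25)·(-3.25) + (1.25)·(-3.25) + (0.25)·(3.75) + (-1.75)·(2.75)) / 3 = -8.75/3 = -2.9167
  S[V,V] = ((-3.25)·(-3.25) + (-3.25)·(-3.25) + (3.75)·(3.75) + (2.75)·(2.75)) / 3 = 42.75/3 = 14.25
  S = [[1.5833, -2.9167],
 [-2.9167, 14.25]].

Step 3 — invert S. det(S) = 1.5833·14.25 - (-2.9167)² = 14.0556.
  S^{-1} = (1/det) · [[d, -b], [-b, a]] = [[1.0138, 0.2075],
 [0.2075, 0.1126]].

Step 4 — quadratic form (x̄ - mu_0)^T · S^{-1} · (x̄ - mu_0):
  S^{-1} · (x̄ - mu_0) = (-1.2154, -0.2312),
  (x̄ - mu_0)^T · [...] = (-1.25)·(-1.2154) + (0.25)·(-0.2312) = 1.4615.

Step 5 — scale by n: T² = 4 · 1.4615 = 5.8458.

T² ≈ 5.8458


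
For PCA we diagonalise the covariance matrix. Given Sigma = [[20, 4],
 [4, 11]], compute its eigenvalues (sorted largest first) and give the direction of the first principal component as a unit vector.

Step 1 — characteristic polynomial of 2×2 Sigma:
  det(Sigma - λI) = λ² - trace · λ + det = 0.
  trace = 20 + 11 = 31, det = 20·11 - (4)² = 204.
Step 2 — discriminant:
  Δ = trace² - 4·det = 961 - 816 = 145.
Step 3 — eigenvalues:
  λ = (trace ± √Δ)/2 = (31 ± 12.0416)/2,
  λ_1 = 21.5208,  λ_2 = 9.4792.

Step 4 — unit eigenvector for λ_1: solve (Sigma - λ_1 I)v = 0. First row:
  (20 - 21.5208)·v_x + (4)·v_y = 0, i.e. (-1.5208)·v_x + (4)·v_y = 0,
  so v ∝ (b, λ_1 - a) = (4, 1.5208) = u.
  ||u|| = √((4)² + (1.5208)²) = √(18.3128) ≈ 4.2793,
  v_1 = u/||u|| ≈ (0.9347, 0.3554) (||v_1|| = 1).

λ_1 = 21.5208,  λ_2 = 9.4792;  v_1 ≈ (0.9347, 0.3554)


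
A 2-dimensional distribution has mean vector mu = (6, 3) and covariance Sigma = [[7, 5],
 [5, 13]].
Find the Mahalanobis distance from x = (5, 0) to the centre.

Step 1 — centre the observation: (x - mu) = (-1, -3).

Step 2 — invert Sigma. det(Sigma) = 7·13 - (5)² = 66.
  Sigma^{-1} = (1/det) · [[d, -b], [-b, a]] = [[0.197, -0.0758],
 [-0.0758, 0.1061]].

Step 3 — form the quadratic (x - mu)^T · Sigma^{-1} · (x - mu):
  Sigma^{-1} · (x - mu) = (0.0303, -0.2424).
  (x - mu)^T · [Sigma^{-1} · (x - mu)] = (-1)·(0.0303) + (-3)·(-0.2424) = 0.697.

Step 4 — take square root: d = √(0.697) ≈ 0.8348.

d(x, mu) = √(0.697) ≈ 0.8348


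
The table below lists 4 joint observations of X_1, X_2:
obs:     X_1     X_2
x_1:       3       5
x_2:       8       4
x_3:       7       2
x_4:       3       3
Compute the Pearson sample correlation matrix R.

Step 1 — column means:
  mean(X_1) = (3 + 8 + 7 + 3) / 4 = 21/4 = 5.25
  mean(X_2) = (5 + 4 + 2 + 3) / 4 = 14/4 = 3.5

Step 2 — sample variances and covariances s[i,j] = (1/(n-1)) · Σ_k (x_{k,i} - mean_i) · (x_{k,j} - mean_j), with n-1 = 3:
  s[X_1,X_1] = ((-2.25)·(-2.25) + (2.75)·(2.75) + (1.75)·(1.75) + (-2.25)·(-2.25)) / 3 = 20.75/3 = 6.9167
  s[X_1,X_2] = ((-2.25)·(1.5) + (2.75)·(0.5) + (1.75)·(-1.5) + (-2.25)·(-0.5)) / 3 = -3.5/3 = -1.1667
  s[X_2,X_2] = ((1.5)·(1.5) + (0.5)·(0.5) + (-1.5)·(-1.5) + (-0.5)·(-0.5)) / 3 = 5/3 = 1.6667
  Sample standard deviations s_i = √(s[i,i]):
  s(X_1) = √(6.9167) = 2.63
  s(X_2) = √(1.6667) = 1.291

Step 3 — r_{ij} = s_{ij} / (s_i · s_j):
  r[X_1,X_1] = 1 (diagonal).
  r[X_1,X_2] = -1.1667 / (2.63 · 1.291) = -1.1667 / 3.3953 = -0.3436
  r[X_2,X_2] = 1 (diagonal).

R is symmetric with unit diagonal. Assembling:

R = [[1, -0.3436],
 [-0.3436, 1]]


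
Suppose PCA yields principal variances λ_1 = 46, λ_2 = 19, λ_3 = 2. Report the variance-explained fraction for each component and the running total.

Step 1 — total variance = trace(Sigma) = Σ λ_i = 46 + 19 + 2 = 67.

Step 2 — fraction explained by component i = λ_i / Σ λ:
  PC1: 46/67 = 0.6866
  PC2: 19/67 = 0.2836
  PC3: 2/67 = 0.0299

Step 3 — cumulative fraction after k components = (λ_1 + ... + λ_k) / Σ λ:
  k = 1: 46/67 = 0.6866
  k = 2: (46 + 19)/67 = 65/67 = 0.9701
  k = 3: (46 + 19 + 2)/67 = 67/67 = 1

Summary (fraction, with percent):

explained: PC1 0.6866 (68.66%), PC2 0.2836 (28.36%), PC3 0.0299 (2.99%);  cumulative: 0.6866, 0.9701, 1


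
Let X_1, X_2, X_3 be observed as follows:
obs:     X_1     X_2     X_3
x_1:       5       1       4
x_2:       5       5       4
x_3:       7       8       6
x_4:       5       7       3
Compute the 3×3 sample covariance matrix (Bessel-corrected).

Step 1 — column means:
  mean(X_1) = (5 + 5 + 7 + 5) / 4 = 22/4 = 5.5
  mean(X_2) = (1 + 5 + 8 + 7) / 4 = 21/4 = 5.25
  mean(X_3) = (4 + 4 + 6 + 3) / 4 = 17/4 = 4.25

Step 2 — sample covariance S[i,j] = (1/(n-1)) · Σ_k (x_{k,i} - mean_i) · (x_{k,j} - mean_j), with n-1 = 3.
  S[X_1,X_1] = ((-0.5)·(-0.5) + (-0.5)·(-0.5) + (1.5)·(1.5) + (-0.5)·(-0.5)) / 3 = 3/3 = 1
  S[X_1,X_2] = ((-0.5)·(-4.25) + (-0.5)·(-0.25) + (1.5)·(2.75) + (-0.5)·(1.75)) / 3 = 5.5/3 = 1.8333
  S[X_1,X_3] = ((-0.5)·(-0.25) + (-0.5)·(-0.25) + (1.5)·(1.75) + (-0.5)·(-1.25)) / 3 = 3.5/3 = 1.1667
  S[X_2,X_2] = ((-4.25)·(-4.25) + (-0.25)·(-0.25) + (2.75)·(2.75) + (1.75)·(1.75)) / 3 = 28.75/3 = 9.5833
  S[X_2,X_3] = ((-4.25)·(-0.25) + (-0.25)·(-0.25) + (2.75)·(1.75) + (1.75)·(-1.25)) / 3 = 3.75/3 = 1.25
  S[X_3,X_3] = ((-0.25)·(-0.25) + (-0.25)·(-0.25) + (1.75)·(1.75) + (-1.25)·(-1.25)) / 3 = 4.75/3 = 1.5833

S is symmetric (S[j,i] = S[i,j]). Assembling:

S = [[1, 1.8333, 1.1667],
 [1.8333, 9.5833, 1.25],
 [1.1667, 1.25, 1.5833]]


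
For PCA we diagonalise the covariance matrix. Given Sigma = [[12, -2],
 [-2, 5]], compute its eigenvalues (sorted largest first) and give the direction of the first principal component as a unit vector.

Step 1 — characteristic polynomial of 2×2 Sigma:
  det(Sigma - λI) = λ² - trace · λ + det = 0.
  trace = 12 + 5 = 17, det = 12·5 - (-2)² = 56.
Step 2 — discriminant:
  Δ = trace² - 4·det = 289 - 224 = 65.
Step 3 — eigenvalues:
  λ = (trace ± √Δ)/2 = (17 ± 8.0623)/2,
  λ_1 = 12.5311,  λ_2 = 4.4689.

Step 4 — unit eigenvector for λ_1: solve (Sigma - λ_1 I)v = 0. First row:
  (12 - 12.5311)·v_x + (-2)·v_y = 0, i.e. (-0.5311)·v_x + (-2)·v_y = 0,
  so v ∝ (b, λ_1 - a) = (-2, 0.5311); multiply by -1 so the first entry is positive: u = (2, -0.5311).
  ||u|| = √((2)² + (-0.5311)²) = √(4.2821) ≈ 2.0693,
  v_1 = u/||u|| ≈ (0.9665, -0.2567) (||v_1|| = 1).

λ_1 = 12.5311,  λ_2 = 4.4689;  v_1 ≈ (0.9665, -0.2567)


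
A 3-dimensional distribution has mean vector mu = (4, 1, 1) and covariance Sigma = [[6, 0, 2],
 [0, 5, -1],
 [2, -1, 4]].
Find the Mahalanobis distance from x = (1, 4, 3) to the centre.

Step 1 — centre the observation: (x - mu) = (-3, 3, 2).

Step 2 — invert Sigma (cofactor / det for 3×3, or solve directly):
  Sigma^{-1} = [[0.2021, -0.0213, -0.1064],
 [-0.0213, 0.2128, 0.0638],
 [-0.1064, 0.0638, 0.3191]].

Step 3 — form the quadratic (x - mu)^T · Sigma^{-1} · (x - mu):
  Sigma^{-1} · (x - mu) = (-0.883, 0.8298, 1.1489).
  (x - mu)^T · [Sigma^{-1} · (x - mu)] = (-3)·(-0.883) + (3)·(0.8298) + (2)·(1.1489) = 7.4362.

Step 4 — take square root: d = √(7.4362) ≈ 2.7269.

d(x, mu) = √(7.4362) ≈ 2.7269


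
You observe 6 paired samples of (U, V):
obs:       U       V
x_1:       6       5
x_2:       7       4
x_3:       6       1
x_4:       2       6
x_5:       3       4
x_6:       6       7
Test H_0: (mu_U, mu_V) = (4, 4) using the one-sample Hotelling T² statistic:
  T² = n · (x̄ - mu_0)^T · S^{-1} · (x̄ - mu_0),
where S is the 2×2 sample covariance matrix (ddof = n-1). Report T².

Step 1 — sample mean vector:
  mean(U) = (6 + 7 + 6 + 2 + 3 + 6) / 6 = 30/6 = 5
  mean(V) = (5 + 4 + 1 + 6 + 4 + 7) / 6 = 27/6 = 4.5
  x̄ = (5, 4.5),  deviation x̄ - mu_0 = (5, 4.5) - (4, 4) = (1, 0.5).

Step 2 — sample covariance matrix, S[i,j] = (1/(n-1)) · Σ_k (x_{k,i} - mean_i) · (x_{k,j} - mean_j), divisor n-1 = 5:
  S[U,U] = ((1)·(1) + (2)·(2) + (1)·(1) + (-3)·(-3) + (-2)·(-2) + (1)·(1)) / 5 = 20/5 = 4
  S[U,V] = ((1)·(0.5) + (2)·(-0.5) + (1)·(-3.5) + (-3)·(1.5) + (-2)·(-0.5) + (1)·(2.5)) / 5 = -5/5 = -1
  S[V,V] = ((0.5)·(0.5) + (-0.5)·(-0.5) + (-3.5)·(-3.5) + (1.5)·(1.5) + (-0.5)·(-0.5) + (2.5)·(2.5)) / 5 = 21.5/5 = 4.3
  S = [[4, -1],
 [-1, 4.3]].

Step 3 — invert S. det(S) = 4·4.3 - (-1)² = 16.2.
  S^{-1} = (1/det) · [[d, -b], [-b, a]] = [[0.2654, 0.0617],
 [0.0617, 0.2469]].

Step 4 — quadratic form (x̄ - mu_0)^T · S^{-1} · (x̄ - mu_0):
  S^{-1} · (x̄ - mu_0) = (0.2963, 0.1852),
  (x̄ - mu_0)^T · [...] = (1)·(0.2963) + (0.5)·(0.1852) = 0.3889.

Step 5 — scale by n: T² = 6 · 0.3889 = 2.3333.

T² ≈ 2.3333


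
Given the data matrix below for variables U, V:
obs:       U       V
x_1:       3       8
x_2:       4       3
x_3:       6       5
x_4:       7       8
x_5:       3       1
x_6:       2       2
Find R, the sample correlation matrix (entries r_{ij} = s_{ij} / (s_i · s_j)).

Step 1 — column means:
  mean(U) = (3 + 4 + 6 + 7 + 3 + 2) / 6 = 25/6 = 4.1667
  mean(V) = (8 + 3 + 5 + 8 + 1 + 2) / 6 = 27/6 = 4.5

Step 2 — sample variances and covariances s[i,j] = (1/(n-1)) · Σ_k (x_{k,i} - mean_i) · (x_{k,j} - mean_j), with n-1 = 5:
  s[U,U] = ((-1.1667)·(-1.1667) + (-0.1667)·(-0.1667) + (1.8333)·(1.8333) + (2.8333)·(2.8333) + (-1.1667)·(-1.1667) + (-2.1667)·(-2.1667)) / 5 = 18.8333/5 = 3.7667
  s[U,V] = ((-1.1667)·(3.5) + (-0.1667)·(-1.5) + (1.8333)·(0.5) + (2.8333)·(3.5) + (-1.1667)·(-3.5) + (-2.1667)·(-2.5)) / 5 = 16.5/5 = 3.3
  s[V,V] = ((3.5)·(3.5) + (-1.5)·(-1.5) + (0.5)·(0.5) + (3.5)·(3.5) + (-3.5)·(-3.5) + (-2.5)·(-2.5)) / 5 = 45.5/5 = 9.1
  Sample standard deviations s_i = √(s[i,i]):
  s(U) = √(3.7667) = 1.9408
  s(V) = √(9.1) = 3.0166

Step 3 — r_{ij} = s_{ij} / (s_i · s_j):
  r[U,U] = 1 (diagonal).
  r[U,V] = 3.3 / (1.9408 · 3.0166) = 3.3 / 5.8546 = 0.5637
  r[V,V] = 1 (diagonal).

R is symmetric with unit diagonal. Assembling:

R = [[1, 0.5637],
 [0.5637, 1]]


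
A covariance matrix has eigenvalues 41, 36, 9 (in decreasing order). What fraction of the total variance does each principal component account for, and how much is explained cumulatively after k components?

Step 1 — total variance = trace(Sigma) = Σ λ_i = 41 + 36 + 9 = 86.

Step 2 — fraction explained by component i = λ_i / Σ λ:
  PC1: 41/86 = 0.4767
  PC2: 36/86 = 0.4186
  PC3: 9/86 = 0.1047

Step 3 — cumulative fraction after k components = (λ_1 + ... + λ_k) / Σ λ:
  k = 1: 41/86 = 0.4767
  k = 2: (41 + 36)/86 = 77/86 = 0.8953
  k = 3: (41 + 36 + 9)/86 = 86/86 = 1

Summary (fraction, with percent):

explained: PC1 0.4767 (47.67%), PC2 0.4186 (41.86%), PC3 0.1047 (10.47%);  cumulative: 0.4767, 0.8953, 1


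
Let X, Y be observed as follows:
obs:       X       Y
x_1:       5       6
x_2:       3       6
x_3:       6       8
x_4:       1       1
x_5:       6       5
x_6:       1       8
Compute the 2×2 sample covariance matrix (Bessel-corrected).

Step 1 — column means:
  mean(X) = (5 + 3 + 6 + 1 + 6 + 1) / 6 = 22/6 = 3.6667
  mean(Y) = (6 + 6 + 8 + 1 + 5 + 8) / 6 = 34/6 = 5.6667

Step 2 — sample covariance S[i,j] = (1/(n-1)) · Σ_k (x_{k,i} - mean_i) · (x_{k,j} - mean_j), with n-1 = 5.
  S[X,X] = ((1.3333)·(1.3333) + (-0.6667)·(-0.6667) + (2.3333)·(2.3333) + (-2.6667)·(-2.6667) + (2.3333)·(2.3333) + (-2.6667)·(-2.6667)) / 5 = 27.3333/5 = 5.4667
  S[X,Y] = ((1.3333)·(0.3333) + (-0.6667)·(0.3333) + (2.3333)·(2.3333) + (-2.6667)·(-4.6667) + (2.3333)·(-0.6667) + (-2.6667)·(2.3333)) / 5 = 10.3333/5 = 2.0667
  S[Y,Y] = ((0.3333)·(0.3333) + (0.3333)·(0.3333) + (2.3333)·(2.3333) + (-4.6667)·(-4.6667) + (-0.6667)·(-0.6667) + (2.3333)·(2.3333)) / 5 = 33.3333/5 = 6.6667

S is symmetric (S[j,i] = S[i,j]). Assembling:

S = [[5.4667, 2.0667],
 [2.0667, 6.6667]]


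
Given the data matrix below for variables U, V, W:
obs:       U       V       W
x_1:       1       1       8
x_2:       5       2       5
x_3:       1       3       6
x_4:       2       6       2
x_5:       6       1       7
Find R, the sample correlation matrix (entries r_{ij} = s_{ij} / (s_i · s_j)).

Step 1 — column means:
  mean(U) = (1 + 5 + 1 + 2 + 6) / 5 = 15/5 = 3
  mean(V) = (1 + 2 + 3 + 6 + 1) / 5 = 13/5 = 2.6
  mean(W) = (8 + 5 + 6 + 2 + 7) / 5 = 28/5 = 5.6

Step 2 — sample variances and covariances s[i,j] = (1/(n-1)) · Σ_k (x_{k,i} - mean_i) · (x_{k,j} - mean_j), with n-1 = 4:
  s[U,U] = ((-2)·(-2) + (2)·(2) + (-2)·(-2) + (-1)·(-1) + (3)·(3)) / 4 = 22/4 = 5.5
  s[U,V] = ((-2)·(-1.6) + (2)·(-0.6) + (-2)·(0.4) + (-1)·(3.4) + (3)·(-1.6)) / 4 = -7/4 = -1.75
  s[U,W] = ((-2)·(2.4) + (2)·(-0.6) + (-2)·(0.4) + (-1)·(-3.6) + (3)·(1.4)) / 4 = 1/4 = 0.25
  s[V,V] = ((-1.6)·(-1.6) + (-0.6)·(-0.6) + (0.4)·(0.4) + (3.4)·(3.4) + (-1.6)·(-1.6)) / 4 = 17.2/4 = 4.3
  s[V,W] = ((-1.6)·(2.4) + (-0.6)·(-0.6) + (0.4)·(0.4) + (3.4)·(-3.6) + (-1.6)·(1.4)) / 4 = -17.8/4 = -4.45
  s[W,W] = ((2.4)·(2.4) + (-0.6)·(-0.6) + (0.4)·(0.4) + (-3.6)·(-3.6) + (1.4)·(1.4)) / 4 = 21.2/4 = 5.3
  Sample standard deviations s_i = √(s[i,i]):
  s(U) = √(5.5) = 2.3452
  s(V) = √(4.3) = 2.0736
  s(W) = √(5.3) = 2.3022

Step 3 — r_{ij} = s_{ij} / (s_i · s_j):
  r[U,U] = 1 (diagonal).
  r[U,V] = -1.75 / (2.3452 · 2.0736) = -1.75 / 4.8631 = -0.3599
  r[U,W] = 0.25 / (2.3452 · 2.3022) = 0.25 / 5.3991 = 0.0463
  r[V,V] = 1 (diagonal).
  r[V,W] = -4.45 / (2.0736 · 2.3022) = -4.45 / 4.7739 = -0.9322
  r[W,W] = 1 (diagonal).

R is symmetric with unit diagonal. Assembling:

R = [[1, -0.3599, 0.0463],
 [-0.3599, 1, -0.9322],
 [0.0463, -0.9322, 1]]
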